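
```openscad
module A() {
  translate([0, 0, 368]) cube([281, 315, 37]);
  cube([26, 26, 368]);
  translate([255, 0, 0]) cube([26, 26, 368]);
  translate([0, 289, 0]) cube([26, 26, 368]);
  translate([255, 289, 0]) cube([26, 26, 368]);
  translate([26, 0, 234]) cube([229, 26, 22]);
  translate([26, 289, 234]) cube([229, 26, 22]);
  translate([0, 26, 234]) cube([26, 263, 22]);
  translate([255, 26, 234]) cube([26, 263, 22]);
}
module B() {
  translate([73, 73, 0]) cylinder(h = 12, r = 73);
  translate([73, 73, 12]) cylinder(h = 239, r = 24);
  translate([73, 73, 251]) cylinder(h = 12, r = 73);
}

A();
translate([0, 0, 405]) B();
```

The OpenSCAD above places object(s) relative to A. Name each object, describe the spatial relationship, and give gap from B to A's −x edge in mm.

The spool's min-x is at 0; the stool's min-x is 0; gap = 0 mm.

A is a stool. B is a spool. The spool is on top of the stool. The gap from the spool to the stool's −x edge is 0 mm.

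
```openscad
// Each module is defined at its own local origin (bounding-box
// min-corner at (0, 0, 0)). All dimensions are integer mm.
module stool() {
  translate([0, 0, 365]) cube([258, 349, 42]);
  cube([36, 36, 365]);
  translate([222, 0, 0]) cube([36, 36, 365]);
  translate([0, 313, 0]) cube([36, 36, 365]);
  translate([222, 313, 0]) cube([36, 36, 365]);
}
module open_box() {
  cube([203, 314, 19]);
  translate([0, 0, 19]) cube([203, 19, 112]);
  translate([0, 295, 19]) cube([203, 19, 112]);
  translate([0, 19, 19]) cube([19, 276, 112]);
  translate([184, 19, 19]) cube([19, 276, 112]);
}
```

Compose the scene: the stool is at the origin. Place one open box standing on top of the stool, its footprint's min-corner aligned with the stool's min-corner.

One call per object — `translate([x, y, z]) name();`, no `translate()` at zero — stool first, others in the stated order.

stool();
translate([0, 0, 407]) open_box();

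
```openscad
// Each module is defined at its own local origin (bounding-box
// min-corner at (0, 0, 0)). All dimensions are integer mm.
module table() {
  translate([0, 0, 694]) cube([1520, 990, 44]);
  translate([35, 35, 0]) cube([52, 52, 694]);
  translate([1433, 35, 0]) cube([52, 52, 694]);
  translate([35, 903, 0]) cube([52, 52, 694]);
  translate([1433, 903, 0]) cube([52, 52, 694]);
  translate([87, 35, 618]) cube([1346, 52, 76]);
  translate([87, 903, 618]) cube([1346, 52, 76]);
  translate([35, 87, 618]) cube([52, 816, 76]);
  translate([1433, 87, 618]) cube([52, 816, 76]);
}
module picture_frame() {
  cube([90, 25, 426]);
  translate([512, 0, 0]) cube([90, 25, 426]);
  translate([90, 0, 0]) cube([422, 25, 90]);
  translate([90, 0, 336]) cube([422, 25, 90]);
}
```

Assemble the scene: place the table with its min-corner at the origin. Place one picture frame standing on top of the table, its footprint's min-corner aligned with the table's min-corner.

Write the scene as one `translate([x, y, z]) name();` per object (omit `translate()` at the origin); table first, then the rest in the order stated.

table();
translate([0, 0, 738]) picture_frame();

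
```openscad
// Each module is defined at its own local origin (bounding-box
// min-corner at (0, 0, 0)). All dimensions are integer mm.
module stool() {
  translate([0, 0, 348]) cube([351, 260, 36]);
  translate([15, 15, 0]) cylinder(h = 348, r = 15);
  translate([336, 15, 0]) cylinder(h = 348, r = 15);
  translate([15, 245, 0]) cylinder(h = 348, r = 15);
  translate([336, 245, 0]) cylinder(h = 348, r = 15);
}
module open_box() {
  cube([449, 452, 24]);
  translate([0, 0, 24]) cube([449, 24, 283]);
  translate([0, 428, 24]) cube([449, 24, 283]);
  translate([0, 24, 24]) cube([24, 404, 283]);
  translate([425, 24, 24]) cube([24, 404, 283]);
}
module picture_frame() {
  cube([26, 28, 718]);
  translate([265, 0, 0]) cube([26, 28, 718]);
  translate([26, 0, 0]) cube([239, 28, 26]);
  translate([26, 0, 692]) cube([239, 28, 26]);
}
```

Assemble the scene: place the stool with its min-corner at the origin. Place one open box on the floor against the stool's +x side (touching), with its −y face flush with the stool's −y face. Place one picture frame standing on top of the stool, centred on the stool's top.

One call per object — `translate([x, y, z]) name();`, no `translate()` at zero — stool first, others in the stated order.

stool();
translate([351, 0, 0]) open_box();
translate([30, 116, 384]) picture_frame();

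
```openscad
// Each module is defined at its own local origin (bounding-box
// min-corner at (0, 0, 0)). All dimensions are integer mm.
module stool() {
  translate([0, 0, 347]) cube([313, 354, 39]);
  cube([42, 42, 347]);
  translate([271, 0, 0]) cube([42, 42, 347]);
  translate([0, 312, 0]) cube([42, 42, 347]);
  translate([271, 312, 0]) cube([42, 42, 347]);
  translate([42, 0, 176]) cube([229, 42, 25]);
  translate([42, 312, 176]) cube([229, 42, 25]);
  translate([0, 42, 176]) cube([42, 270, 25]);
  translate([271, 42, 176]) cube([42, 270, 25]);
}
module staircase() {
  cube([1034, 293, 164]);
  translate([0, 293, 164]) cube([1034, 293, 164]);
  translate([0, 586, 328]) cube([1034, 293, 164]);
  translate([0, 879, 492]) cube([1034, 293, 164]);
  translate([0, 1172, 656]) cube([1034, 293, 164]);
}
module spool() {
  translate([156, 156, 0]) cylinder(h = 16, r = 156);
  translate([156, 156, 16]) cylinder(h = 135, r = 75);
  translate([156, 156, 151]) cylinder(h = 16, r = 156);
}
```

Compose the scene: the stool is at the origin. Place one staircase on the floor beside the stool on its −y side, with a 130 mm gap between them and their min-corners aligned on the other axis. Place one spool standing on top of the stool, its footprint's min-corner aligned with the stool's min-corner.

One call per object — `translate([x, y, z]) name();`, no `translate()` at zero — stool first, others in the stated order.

stool();
translate([0, -1595, 0]) staircase();
translate([0, 0, 386]) spool();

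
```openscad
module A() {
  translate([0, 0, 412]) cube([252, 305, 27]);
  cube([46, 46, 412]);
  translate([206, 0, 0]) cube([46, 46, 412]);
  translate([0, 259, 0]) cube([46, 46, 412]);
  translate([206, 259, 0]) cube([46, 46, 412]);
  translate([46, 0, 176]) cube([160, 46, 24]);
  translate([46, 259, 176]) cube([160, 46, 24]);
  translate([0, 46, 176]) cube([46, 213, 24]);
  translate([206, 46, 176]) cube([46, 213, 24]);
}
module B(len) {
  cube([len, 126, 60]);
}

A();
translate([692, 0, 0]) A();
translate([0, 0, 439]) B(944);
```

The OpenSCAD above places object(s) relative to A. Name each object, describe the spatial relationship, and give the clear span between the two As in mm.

Second stool starts at x = 692; first ends at x = 252; clear span = 692 − 252 = 440 mm.

A is a stool. B is a beam. A beam spans the tops of two stools. The clear span between the two stools is 440 mm.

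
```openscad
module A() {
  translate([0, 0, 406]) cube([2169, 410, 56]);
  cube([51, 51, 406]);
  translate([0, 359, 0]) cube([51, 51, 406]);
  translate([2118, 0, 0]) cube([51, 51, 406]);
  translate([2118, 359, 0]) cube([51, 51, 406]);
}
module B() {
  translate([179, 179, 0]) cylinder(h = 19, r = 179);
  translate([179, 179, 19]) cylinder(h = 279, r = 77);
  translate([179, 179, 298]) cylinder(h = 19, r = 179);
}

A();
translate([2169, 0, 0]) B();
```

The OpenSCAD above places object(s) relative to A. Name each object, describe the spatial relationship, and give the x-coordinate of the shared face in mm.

A is a bench. B is a spool. The spool is against the bench's +x side, with their −y faces flush. The x-coordinate of the shared face is 2169 mm.

The bench's +x face and the spool's −x face are both at x = 2169 mm.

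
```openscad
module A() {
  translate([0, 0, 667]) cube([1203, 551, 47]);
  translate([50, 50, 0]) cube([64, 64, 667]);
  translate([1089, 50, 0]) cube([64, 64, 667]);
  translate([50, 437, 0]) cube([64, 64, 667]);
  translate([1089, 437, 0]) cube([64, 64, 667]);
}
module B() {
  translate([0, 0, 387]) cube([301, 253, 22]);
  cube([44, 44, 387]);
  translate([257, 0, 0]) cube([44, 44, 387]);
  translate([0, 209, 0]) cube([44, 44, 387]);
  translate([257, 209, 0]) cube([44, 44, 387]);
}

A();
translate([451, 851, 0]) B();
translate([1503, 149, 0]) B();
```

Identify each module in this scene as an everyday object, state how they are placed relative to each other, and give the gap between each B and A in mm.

A is a table. B is a stool. Two stools sit around the table at the +y, +x sides. The gap between each stool and the table is 300 mm.

Each stool's nearest face is 300 mm from the table's bounding box.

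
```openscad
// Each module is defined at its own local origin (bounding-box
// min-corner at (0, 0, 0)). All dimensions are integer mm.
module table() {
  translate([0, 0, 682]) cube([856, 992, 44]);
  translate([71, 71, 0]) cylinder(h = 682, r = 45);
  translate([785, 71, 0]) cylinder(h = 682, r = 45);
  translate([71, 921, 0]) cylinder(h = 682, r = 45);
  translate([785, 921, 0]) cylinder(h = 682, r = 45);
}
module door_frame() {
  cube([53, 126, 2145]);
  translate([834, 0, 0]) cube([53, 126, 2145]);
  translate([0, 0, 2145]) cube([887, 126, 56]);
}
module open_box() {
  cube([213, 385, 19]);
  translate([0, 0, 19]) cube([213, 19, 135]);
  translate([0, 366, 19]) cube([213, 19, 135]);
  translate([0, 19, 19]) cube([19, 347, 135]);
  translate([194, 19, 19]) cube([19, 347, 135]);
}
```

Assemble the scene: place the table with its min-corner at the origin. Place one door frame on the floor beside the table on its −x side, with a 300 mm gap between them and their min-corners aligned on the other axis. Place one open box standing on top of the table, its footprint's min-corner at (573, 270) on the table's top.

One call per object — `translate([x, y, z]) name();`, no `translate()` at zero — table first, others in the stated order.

table();
translate([-1187, 0, 0]) door_frame();
translate([573, 270, 726]) open_box();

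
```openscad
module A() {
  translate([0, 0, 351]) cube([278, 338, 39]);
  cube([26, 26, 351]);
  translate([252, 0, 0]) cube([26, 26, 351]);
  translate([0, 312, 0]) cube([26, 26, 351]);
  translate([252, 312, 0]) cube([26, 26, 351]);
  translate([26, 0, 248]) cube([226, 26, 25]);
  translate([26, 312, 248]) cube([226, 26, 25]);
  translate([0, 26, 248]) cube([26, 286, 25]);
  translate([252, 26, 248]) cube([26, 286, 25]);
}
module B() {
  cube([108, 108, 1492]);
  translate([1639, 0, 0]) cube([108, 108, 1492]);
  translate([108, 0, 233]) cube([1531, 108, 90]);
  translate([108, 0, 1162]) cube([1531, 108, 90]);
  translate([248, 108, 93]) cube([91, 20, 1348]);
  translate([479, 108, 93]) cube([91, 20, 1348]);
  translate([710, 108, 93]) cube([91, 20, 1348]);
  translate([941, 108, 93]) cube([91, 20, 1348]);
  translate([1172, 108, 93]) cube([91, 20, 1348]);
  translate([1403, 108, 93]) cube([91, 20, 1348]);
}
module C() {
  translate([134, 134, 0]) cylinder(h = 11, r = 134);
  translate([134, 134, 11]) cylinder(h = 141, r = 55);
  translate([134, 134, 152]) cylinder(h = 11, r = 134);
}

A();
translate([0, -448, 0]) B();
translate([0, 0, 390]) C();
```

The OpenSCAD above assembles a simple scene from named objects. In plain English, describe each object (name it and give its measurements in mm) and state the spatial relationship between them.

A is a simple wooden stool: a rectangular seat 278 mm (x) by 338 mm (y), 39 mm thick, top face at z = 390 mm, on four square legs, each 26×26 mm in cross-section. The legs rest on z = 0, each flush with a corner of the seat. Four stretchers, 26 mm wide and 25 mm tall, connect adjacent legs with their undersides at z = 248 mm, each running between the inner faces of the legs it joins and aligned with the legs' outer faces on the other axis.

B is a fence section. Two 108×108 mm posts, 1492 mm tall, stand on the floor with a clear span of 1531 mm between their inner faces. Two horizontal rails of 108×90 mm section span the gap between the posts with their undersides at z = 233 mm and z = 1162 mm, flush with the posts' −y face. 6 pickets, each 91 mm wide, 20 mm thick and 1348 mm tall, are fixed to the +y face of the rails with their bottoms at z = 93 mm, evenly spaced across the span with equal gaps (rounded down to the nearest mm) at the −x end and between each pair — any rounding remainder accumulates at the +x end.

C is a spool: two coaxial disc flanges of radius 134 mm and thickness 11 mm, joined by a core cylinder of radius 55 mm and height 141 mm. The lower flange rests on z = 0 and the three cylinders share a vertical axis.

The fence section is on the floor beside the stool on its −y side. The spool is on top of the stool.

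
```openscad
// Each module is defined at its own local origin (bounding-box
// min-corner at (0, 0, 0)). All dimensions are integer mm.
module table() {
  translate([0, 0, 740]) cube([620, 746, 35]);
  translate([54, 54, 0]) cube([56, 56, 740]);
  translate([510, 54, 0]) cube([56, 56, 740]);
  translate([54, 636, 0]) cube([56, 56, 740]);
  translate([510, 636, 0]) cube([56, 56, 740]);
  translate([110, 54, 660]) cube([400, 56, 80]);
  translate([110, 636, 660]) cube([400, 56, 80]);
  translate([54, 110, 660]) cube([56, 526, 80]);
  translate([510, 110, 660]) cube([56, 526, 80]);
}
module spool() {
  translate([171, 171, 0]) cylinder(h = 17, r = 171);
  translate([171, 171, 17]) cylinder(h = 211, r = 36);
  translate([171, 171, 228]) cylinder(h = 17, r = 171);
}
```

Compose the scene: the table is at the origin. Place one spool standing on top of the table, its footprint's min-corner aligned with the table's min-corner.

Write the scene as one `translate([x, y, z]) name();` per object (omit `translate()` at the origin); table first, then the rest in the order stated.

table();
translate([0, 0, 775]) spool();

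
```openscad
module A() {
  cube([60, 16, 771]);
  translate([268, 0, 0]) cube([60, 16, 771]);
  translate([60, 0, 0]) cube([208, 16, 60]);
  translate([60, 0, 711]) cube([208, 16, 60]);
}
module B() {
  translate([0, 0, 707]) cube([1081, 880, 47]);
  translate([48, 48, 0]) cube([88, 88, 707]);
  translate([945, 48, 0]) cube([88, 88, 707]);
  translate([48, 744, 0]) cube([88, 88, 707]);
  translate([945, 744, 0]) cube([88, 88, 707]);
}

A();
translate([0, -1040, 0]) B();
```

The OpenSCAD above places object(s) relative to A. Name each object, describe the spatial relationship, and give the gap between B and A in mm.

A is a picture frame. B is a table. The table is on the floor beside the picture frame on its −y side. The gap between the table and the picture frame is 160 mm.

The table's nearest face is 160 mm from the picture frame's −y face.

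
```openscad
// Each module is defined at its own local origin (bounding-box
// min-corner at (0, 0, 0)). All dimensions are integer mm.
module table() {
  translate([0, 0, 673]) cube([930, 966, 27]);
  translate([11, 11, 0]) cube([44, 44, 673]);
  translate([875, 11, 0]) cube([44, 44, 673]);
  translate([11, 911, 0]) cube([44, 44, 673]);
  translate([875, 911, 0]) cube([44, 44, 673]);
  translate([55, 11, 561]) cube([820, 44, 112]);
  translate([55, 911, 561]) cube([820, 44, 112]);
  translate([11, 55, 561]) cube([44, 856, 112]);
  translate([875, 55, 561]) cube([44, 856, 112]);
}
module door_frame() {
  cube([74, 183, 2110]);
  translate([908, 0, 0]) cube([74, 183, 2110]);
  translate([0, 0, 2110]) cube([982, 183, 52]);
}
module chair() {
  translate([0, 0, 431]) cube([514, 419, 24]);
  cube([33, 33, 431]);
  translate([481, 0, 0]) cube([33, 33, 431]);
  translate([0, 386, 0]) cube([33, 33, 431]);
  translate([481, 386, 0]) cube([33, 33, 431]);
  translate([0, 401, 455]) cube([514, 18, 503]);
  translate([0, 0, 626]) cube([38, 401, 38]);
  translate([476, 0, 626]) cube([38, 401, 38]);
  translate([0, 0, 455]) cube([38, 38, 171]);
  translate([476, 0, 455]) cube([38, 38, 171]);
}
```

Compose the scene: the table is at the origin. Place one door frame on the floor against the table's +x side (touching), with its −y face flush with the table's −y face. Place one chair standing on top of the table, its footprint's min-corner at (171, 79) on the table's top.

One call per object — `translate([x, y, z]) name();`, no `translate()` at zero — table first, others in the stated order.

table();
translate([930, 0, 0]) door_frame();
translate([171, 79, 700]) chair();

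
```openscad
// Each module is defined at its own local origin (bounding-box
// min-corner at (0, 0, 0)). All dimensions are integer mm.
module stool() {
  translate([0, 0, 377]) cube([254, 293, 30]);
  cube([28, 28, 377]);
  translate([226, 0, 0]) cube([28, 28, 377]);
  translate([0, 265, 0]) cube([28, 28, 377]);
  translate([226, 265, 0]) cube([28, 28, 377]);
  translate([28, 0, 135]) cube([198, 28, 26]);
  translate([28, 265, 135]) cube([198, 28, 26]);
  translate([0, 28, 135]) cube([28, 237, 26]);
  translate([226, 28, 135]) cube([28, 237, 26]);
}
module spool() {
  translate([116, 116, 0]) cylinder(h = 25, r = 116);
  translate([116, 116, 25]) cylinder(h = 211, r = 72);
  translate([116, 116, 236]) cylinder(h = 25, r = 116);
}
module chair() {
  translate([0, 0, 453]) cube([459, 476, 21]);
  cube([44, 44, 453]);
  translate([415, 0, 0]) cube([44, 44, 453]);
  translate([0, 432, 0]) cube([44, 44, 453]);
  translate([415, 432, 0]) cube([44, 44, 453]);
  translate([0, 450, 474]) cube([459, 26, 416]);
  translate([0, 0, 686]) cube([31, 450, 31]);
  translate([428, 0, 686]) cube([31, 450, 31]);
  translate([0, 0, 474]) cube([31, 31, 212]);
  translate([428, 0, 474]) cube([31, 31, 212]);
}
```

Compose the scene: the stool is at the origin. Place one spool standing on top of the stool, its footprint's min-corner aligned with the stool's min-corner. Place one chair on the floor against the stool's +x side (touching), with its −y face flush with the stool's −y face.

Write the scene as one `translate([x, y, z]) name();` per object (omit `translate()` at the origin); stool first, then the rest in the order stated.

stool();
translate([0, 0, 407]) spool();
translate([254, 0, 0]) chair();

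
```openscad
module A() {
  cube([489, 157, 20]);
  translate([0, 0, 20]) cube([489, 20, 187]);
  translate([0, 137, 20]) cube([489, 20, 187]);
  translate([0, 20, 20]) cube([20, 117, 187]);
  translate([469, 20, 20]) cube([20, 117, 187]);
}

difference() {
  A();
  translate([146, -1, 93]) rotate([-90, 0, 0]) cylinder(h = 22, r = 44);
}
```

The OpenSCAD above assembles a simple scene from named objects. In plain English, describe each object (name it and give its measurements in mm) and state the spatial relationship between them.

A is an open storage box with external size 489×157×207 mm and wall thickness 20 mm (the base is also 20 mm thick). The base covers the whole footprint; the four walls stand on the base, with the y-facing walls full-width and the x-facing walls fitting between their inner faces.

The open box has a circular hole of radius 44 mm through its front wall, centred at (x = 146, z = 93).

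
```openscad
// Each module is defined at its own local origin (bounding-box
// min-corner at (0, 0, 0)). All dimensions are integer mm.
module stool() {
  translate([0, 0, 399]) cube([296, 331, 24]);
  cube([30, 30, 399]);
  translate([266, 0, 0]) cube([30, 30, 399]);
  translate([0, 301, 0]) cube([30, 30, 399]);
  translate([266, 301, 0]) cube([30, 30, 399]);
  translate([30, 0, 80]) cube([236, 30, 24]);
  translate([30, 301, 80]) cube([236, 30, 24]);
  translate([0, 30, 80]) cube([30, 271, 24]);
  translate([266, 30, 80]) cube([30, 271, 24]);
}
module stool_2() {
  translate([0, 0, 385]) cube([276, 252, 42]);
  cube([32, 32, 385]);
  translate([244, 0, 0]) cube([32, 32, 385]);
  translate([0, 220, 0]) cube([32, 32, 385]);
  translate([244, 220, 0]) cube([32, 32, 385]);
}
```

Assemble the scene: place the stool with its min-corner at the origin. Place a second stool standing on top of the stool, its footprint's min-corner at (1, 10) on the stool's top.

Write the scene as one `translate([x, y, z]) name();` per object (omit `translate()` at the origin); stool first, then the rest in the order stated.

stool();
translate([1, 10, 423]) stool_2();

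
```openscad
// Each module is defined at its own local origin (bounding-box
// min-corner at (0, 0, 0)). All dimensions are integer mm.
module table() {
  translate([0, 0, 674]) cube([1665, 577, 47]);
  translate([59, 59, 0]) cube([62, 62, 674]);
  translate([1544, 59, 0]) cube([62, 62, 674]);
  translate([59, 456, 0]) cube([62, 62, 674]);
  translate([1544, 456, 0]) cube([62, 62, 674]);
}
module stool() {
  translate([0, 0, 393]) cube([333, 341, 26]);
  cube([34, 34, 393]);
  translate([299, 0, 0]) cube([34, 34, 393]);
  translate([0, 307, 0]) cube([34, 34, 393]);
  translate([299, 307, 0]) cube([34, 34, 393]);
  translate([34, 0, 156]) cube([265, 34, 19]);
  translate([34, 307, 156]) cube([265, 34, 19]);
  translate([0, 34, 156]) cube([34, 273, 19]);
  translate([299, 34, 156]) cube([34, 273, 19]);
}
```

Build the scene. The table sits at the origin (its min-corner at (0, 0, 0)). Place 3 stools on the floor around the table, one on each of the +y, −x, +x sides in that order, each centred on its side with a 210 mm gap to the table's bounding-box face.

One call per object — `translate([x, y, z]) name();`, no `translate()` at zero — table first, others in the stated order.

table();
translate([666, 787, 0]) stool();
translate([-543, 118, 0]) stool();
translate([1875, 118, 0]) stool();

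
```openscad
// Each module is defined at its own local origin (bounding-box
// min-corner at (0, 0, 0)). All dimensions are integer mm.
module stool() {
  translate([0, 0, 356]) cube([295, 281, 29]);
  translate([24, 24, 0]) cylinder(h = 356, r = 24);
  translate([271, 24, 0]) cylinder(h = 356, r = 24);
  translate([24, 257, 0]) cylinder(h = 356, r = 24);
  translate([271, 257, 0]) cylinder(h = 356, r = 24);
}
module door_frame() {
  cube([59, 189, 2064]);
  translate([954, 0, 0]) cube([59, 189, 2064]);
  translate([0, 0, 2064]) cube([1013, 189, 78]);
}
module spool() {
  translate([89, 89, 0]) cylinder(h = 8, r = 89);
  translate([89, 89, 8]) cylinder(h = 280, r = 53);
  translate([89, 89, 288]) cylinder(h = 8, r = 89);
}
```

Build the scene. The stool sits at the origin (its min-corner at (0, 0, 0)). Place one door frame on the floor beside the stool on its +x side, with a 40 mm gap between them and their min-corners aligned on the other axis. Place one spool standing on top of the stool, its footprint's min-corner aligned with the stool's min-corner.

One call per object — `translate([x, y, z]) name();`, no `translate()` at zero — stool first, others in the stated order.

stool();
translate([335, 0, 0]) door_frame();
translate([0, 0, 385]) spool();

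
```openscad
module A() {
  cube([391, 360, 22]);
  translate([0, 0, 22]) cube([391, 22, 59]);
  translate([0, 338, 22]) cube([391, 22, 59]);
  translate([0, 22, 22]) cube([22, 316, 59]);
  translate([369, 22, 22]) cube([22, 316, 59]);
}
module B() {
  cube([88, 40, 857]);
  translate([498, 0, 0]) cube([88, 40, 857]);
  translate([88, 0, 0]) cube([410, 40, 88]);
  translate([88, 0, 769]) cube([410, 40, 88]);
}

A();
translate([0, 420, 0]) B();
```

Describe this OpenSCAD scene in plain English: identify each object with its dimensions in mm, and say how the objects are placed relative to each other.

A is an open storage box with external size 391×360×81 mm and wall thickness 22 mm (the base is also 22 mm thick). The base covers the whole footprint; the four walls stand on the base, with the y-facing walls full-width and the x-facing walls fitting between their inner faces.

B is a rectangular picture frame lying in the x–z plane (depth along y). The opening is 410 mm wide (x) by 681 mm tall (z), surrounded by a border 88 mm wide on all four sides. The frame is 40 mm deep and is made of two full-height vertical stiles with two horizontal rails fitted between them.

The picture frame is on the floor beside the open box on its +y side.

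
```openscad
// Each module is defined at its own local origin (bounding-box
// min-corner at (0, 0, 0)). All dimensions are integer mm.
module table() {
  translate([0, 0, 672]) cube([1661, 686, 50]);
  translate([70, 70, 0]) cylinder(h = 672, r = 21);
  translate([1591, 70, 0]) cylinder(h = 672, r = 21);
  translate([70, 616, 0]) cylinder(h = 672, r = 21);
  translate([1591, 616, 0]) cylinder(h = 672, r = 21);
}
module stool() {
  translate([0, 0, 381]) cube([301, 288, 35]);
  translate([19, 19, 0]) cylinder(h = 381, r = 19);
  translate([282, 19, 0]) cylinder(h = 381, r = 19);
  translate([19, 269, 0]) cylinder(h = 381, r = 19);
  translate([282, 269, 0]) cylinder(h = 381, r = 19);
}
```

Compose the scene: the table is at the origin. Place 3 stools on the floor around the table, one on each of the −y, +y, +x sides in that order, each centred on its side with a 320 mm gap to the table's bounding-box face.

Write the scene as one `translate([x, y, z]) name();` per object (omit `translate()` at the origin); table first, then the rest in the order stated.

table();
translate([680, -608, 0]) stool();
translate([680, 1006, 0]) stool();
translate([1981, 199, 0]) stool();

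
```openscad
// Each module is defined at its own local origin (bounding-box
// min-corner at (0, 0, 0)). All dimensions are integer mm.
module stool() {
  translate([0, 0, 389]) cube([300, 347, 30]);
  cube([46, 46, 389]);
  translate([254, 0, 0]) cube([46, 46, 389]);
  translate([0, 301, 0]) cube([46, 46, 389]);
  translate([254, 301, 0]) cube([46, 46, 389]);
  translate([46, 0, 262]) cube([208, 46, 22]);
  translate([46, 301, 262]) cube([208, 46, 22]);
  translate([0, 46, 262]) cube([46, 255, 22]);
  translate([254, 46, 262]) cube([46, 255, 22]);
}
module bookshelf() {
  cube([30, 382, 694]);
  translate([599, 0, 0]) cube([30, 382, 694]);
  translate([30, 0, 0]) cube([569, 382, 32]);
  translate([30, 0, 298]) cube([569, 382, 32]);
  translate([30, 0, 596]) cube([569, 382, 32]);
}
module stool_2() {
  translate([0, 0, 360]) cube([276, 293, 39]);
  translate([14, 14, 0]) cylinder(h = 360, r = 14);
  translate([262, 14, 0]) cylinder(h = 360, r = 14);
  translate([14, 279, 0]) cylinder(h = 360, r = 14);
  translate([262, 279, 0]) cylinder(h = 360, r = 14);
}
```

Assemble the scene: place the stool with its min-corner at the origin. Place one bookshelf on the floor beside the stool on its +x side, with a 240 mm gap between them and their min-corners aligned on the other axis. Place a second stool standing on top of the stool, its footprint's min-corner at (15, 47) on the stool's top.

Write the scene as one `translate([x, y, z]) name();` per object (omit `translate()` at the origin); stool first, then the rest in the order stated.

stool();
translate([540, 0, 0]) bookshelf();
translate([15, 47, 419]) stool_2();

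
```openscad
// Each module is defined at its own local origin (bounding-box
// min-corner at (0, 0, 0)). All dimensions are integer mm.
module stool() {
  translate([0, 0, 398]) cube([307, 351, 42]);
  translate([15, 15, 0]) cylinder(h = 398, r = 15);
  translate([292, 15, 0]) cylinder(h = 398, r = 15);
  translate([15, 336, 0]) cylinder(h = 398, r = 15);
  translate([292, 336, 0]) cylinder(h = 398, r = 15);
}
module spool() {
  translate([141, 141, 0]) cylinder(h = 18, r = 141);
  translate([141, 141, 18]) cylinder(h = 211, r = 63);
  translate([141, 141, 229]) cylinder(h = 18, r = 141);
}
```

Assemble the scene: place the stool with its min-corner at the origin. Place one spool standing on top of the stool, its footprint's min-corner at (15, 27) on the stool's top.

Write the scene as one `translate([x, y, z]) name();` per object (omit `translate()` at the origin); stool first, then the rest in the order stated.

stool();
translate([15, 27, 440]) spool();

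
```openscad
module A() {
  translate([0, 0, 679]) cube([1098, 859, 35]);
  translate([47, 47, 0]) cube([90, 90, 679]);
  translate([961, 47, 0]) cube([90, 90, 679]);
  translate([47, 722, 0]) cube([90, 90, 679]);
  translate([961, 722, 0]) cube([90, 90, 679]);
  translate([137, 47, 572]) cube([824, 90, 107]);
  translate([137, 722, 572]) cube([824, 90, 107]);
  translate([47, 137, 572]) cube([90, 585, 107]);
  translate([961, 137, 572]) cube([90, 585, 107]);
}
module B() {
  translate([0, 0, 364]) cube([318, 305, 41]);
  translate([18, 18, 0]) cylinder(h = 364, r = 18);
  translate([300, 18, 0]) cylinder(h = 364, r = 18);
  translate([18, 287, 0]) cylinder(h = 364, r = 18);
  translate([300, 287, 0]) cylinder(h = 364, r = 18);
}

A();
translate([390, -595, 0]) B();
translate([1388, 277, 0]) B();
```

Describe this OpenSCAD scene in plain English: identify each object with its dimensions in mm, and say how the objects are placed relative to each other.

A is a table with a 1098×859 mm rectangular top, 35 mm thick, top surface at z = 714 mm, supported by four 90×90 mm square legs, each inset 47 mm from the nearest pair of top edges, running from the floor. Four apron rails, 90 mm thick and 107 mm tall, run between adjacent legs with their top edges flush with the underside of the top and their outer faces flush with the legs' outer faces.

B is a four-legged stool. The seat is a 318×305×41 mm slab whose top surface is at z = 405 mm; four round legs, each 36 mm in diameter, run from the floor (z = 0) to the underside of the seat, each leg's axis is inset half a diameter from the nearest pair of seat edges (so the leg's bounding box is flush with the corner).

Two stools sit around the table at the −y, +x sides.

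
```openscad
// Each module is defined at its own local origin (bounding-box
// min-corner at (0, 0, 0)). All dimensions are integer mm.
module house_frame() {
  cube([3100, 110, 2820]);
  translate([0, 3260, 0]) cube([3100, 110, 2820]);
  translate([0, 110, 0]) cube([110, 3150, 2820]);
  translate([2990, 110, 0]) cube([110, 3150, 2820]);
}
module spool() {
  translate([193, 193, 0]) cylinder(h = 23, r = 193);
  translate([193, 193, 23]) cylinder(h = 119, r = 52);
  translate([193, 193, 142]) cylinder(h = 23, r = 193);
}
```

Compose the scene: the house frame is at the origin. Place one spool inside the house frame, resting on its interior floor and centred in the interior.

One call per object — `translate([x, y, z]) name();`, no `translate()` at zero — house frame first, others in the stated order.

house_frame();
translate([1357, 1492, 0]) spool();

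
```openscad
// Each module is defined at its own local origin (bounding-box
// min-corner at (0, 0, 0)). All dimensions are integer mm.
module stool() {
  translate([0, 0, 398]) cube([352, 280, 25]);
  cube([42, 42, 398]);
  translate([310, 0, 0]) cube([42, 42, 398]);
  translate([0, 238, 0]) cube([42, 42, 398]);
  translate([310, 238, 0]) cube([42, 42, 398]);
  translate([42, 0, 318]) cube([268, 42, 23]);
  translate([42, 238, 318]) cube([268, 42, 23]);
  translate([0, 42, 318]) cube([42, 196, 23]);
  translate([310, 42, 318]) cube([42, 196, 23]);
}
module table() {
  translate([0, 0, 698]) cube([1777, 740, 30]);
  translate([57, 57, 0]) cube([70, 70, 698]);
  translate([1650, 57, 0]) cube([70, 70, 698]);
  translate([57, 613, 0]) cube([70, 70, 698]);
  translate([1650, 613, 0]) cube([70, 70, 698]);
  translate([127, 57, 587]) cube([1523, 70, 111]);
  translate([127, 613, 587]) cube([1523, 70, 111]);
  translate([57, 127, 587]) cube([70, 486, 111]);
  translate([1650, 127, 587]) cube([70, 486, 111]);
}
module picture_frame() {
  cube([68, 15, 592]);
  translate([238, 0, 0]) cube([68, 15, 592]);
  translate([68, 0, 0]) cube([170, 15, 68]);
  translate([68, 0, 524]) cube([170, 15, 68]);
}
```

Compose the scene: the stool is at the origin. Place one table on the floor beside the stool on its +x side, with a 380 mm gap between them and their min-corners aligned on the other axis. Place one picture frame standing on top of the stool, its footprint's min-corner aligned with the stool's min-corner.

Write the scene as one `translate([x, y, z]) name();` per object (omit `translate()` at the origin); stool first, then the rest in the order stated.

stool();
translate([732, 0, 0]) table();
translate([0, 0, 423]) picture_frame();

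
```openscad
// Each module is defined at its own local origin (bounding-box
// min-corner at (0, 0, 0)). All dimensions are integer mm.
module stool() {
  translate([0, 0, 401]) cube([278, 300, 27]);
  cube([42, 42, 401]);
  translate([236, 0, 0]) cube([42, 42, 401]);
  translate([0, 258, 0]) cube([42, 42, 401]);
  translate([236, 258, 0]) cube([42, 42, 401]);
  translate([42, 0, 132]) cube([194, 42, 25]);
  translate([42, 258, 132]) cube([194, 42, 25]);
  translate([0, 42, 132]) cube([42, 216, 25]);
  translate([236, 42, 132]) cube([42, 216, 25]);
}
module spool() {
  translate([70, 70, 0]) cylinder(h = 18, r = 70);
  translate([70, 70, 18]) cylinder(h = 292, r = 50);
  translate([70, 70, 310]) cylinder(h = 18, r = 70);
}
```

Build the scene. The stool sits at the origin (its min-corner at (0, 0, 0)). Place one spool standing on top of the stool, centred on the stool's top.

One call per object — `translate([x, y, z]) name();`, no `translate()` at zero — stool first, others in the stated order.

stool();
translate([69, 80, 428]) spool();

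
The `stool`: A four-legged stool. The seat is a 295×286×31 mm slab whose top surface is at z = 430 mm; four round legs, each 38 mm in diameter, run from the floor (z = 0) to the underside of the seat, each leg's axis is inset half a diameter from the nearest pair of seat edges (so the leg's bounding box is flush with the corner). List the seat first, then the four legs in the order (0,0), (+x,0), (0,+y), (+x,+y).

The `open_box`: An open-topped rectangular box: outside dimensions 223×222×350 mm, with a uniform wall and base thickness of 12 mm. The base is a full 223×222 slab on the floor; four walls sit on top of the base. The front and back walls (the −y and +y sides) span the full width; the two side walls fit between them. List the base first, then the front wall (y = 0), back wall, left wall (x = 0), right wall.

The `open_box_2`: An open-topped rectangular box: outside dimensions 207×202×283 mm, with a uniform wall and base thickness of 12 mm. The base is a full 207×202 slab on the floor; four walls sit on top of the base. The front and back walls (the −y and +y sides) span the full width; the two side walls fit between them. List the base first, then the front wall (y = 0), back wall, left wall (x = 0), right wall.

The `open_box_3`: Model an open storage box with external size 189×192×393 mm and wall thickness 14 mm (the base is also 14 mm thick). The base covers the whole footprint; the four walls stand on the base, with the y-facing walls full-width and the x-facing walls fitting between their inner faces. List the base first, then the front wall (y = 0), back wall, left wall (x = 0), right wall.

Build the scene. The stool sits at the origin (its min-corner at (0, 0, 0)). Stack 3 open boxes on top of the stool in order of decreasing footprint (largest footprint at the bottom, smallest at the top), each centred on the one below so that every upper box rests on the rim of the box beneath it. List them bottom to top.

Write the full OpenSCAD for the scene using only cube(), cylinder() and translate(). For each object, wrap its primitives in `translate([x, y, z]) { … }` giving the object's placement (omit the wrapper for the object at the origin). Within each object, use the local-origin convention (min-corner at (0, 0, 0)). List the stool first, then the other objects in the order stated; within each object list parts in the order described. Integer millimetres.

translate([0, 0, 399]) cube([295, 286, 31]);
translate([19, 19, 0]) cylinder(h = 399, r = 19);
translate([276, 19, 0]) cylinder(h = 399, r = 19);
translate([19, 267, 0]) cylinder(h = 399, r = 19);
translate([276, 267, 0]) cylinder(h = 399, r = 19);
translate([36, 32, 430]) {
  cube([223, 222, 12]);
  translate([0, 0, 12]) cube([223, 12, 338]);
  translate([0, 210, 12]) cube([223, 12, 338]);
  translate([0, 12, 12]) cube([12, 198, 338]);
  translate([211, 12, 12]) cube([12, 198, 338]);
}
translate([44, 42, 780]) {
  cube([207, 202, 12]);
  translate([0, 0, 12]) cube([207, 12, 271]);
  translate([0, 190, 12]) cube([207, 12, 271]);
  translate([0, 12, 12]) cube([12, 178, 271]);
  translate([195, 12, 12]) cube([12, 178, 271]);
}
translate([53, 47, 1063]) {
  cube([189, 192, 14]);
  translate([0, 0, 14]) cube([189, 14, 379]);
  translate([0, 178, 14]) cube([189, 14, 379]);
  translate([0, 14, 14]) cube([14, 164, 379]);
  translate([175, 14, 14]) cube([14, 164, 379]);
}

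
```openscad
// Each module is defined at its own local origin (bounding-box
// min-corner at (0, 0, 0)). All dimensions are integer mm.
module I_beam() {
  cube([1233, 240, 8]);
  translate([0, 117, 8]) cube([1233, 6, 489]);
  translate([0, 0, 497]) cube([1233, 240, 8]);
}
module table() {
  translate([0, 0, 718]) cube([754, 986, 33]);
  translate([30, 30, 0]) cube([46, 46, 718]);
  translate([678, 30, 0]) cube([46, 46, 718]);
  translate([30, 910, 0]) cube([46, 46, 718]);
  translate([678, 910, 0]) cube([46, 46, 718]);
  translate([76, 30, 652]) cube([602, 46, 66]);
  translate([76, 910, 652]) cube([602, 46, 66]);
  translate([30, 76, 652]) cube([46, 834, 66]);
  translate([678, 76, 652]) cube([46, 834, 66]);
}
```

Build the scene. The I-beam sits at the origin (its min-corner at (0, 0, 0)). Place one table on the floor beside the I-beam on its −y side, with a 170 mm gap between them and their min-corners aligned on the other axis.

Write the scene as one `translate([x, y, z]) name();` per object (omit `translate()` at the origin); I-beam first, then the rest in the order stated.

I_beam();
translate([0, -1156, 0]) table();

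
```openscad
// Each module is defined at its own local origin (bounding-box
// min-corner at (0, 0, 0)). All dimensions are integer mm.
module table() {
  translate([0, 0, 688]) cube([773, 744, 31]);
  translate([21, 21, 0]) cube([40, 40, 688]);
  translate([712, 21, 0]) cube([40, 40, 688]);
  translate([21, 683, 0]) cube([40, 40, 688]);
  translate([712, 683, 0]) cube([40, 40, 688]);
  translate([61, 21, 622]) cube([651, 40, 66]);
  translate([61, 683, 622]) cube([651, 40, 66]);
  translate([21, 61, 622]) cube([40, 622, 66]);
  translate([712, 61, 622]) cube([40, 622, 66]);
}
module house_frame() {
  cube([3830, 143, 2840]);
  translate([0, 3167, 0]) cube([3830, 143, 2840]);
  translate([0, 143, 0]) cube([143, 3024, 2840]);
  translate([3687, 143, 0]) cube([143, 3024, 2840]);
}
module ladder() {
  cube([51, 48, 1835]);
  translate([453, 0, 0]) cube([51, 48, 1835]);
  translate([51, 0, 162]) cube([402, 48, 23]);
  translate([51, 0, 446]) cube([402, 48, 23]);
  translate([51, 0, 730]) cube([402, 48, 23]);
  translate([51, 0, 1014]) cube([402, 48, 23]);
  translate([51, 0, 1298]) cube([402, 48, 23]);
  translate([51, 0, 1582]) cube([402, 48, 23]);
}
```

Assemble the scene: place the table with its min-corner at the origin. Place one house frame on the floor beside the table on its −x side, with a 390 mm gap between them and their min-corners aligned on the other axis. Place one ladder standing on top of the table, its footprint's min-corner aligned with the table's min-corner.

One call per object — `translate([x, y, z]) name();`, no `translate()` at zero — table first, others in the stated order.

table();
translate([-4220, 0, 0]) house_frame();
translate([0, 0, 719]) ladder();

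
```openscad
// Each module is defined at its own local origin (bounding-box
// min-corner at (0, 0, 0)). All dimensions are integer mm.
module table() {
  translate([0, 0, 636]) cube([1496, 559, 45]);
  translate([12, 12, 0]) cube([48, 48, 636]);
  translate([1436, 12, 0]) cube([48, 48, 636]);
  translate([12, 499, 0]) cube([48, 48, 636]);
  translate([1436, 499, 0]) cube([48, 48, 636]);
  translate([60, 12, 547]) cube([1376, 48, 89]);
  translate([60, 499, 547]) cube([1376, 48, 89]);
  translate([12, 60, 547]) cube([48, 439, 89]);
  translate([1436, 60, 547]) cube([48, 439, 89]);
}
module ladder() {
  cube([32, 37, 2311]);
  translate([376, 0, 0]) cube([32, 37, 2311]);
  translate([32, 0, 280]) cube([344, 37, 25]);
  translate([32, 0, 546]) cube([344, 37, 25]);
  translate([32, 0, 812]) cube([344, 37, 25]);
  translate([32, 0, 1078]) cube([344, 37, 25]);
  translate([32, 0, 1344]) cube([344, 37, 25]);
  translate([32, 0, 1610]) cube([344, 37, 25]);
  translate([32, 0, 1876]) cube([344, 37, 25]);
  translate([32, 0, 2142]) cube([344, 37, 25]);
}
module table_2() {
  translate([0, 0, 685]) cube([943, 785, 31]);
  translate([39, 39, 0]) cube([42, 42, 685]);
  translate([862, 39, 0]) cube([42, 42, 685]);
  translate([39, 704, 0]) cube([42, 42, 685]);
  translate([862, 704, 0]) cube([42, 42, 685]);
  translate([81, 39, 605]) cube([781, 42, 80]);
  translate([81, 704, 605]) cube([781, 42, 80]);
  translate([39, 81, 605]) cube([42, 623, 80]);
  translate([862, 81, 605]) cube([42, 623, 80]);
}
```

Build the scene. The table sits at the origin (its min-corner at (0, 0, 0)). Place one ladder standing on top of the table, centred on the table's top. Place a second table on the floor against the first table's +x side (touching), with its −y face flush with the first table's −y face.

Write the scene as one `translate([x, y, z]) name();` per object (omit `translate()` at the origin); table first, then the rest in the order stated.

table();
translate([544, 261, 681]) ladder();
translate([1496, 0, 0]) table_2();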